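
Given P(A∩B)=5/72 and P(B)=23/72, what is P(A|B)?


P(A|B) = P(A∩B)/P(B) = (5/72)/(23/72) = 5/23

5/23


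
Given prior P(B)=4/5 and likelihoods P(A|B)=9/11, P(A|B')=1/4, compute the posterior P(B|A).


P(A) = P(A|B)P(B) + P(A|B')P(B') = 9/11*4/5 + 1/4*1/5 = 31/44
P(B|A) = P(A|B)P(B)/P(A) = (36/55)/(31/44) = 144/155

144/155


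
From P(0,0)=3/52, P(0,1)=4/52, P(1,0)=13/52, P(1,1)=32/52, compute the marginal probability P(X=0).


P(X=0) = P(0,0)+P(0,1) = 3/52 + 4/52 = 7/52

7/52


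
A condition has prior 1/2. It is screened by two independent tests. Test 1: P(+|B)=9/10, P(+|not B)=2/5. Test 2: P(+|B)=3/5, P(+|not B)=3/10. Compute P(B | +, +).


After test 1: P(+) = 9/10*1/2 + 2/5*1/2 = 13/20
P(B|+) = (9/20)/(13/20) = 9/13
After test 2 (use post1 as new prior): P(+) = 3/5*9/13 + 3/10*4/13 = 33/65
P(B|+,+) = (27/65)/(33/65) = 9/11

9/11


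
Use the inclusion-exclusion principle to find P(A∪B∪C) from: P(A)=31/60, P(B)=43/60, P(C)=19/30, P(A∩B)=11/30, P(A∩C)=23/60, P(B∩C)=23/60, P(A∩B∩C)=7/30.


P(A∪B∪C) = P(A)+P(B)+P(C) - P(AB)-P(AC)-P(BC) + P(ABC)
= 31/60+43/60+19/30 - 11/30-23/60-23/60 + 7/30
= 29/30

29/30


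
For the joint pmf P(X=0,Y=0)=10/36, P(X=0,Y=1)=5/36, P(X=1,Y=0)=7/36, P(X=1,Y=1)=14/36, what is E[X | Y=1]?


P(Y=1) = 19/36
E[X|Y=1] = (0*5 + 1*14)/19 = 14/19

14/19


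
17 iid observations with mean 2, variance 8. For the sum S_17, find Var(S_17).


By independence, Var(S_n) = n*Var(X_1) = 17*8 = 136

136


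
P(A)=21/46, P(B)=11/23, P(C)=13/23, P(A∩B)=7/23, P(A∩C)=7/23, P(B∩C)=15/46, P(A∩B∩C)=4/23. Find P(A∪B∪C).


P(A∪B∪C) = P(A)+P(B)+P(C) - P(AB)-P(AC)-P(BC) + P(ABC)
= 21/46+11/23+13/23 - 7/23-7/23-15/46 + 4/23
= 17/23

17/23


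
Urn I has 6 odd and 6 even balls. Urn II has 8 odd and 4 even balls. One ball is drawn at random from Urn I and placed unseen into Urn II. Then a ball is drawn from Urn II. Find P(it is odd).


P(transfer odd) = 6/12 = 1/2; P(transfer even) = 1/2
If odd transferred: Urn II has 9 odd of 13, so P(odd|odd moved) = 9/13
If even transferred: Urn II has 8 odd of 13, so P(odd|even moved) = 8/13
By total probability: P(odd) = 1/2*9/13 + 1/2*8/13 = 17/26

17/26


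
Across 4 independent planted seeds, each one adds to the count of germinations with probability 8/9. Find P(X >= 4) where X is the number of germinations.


P(X>=4) = P(X=4)
= 4096/6561
= 4096/6561

4096/6561


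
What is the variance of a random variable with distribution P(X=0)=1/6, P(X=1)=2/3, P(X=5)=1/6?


E[X] = 3/2, E[X^2] = 29/6
Var(X) = E[X^2] - (E[X])^2 = 29/6 - (3/2)^2 = 31/12

31/12


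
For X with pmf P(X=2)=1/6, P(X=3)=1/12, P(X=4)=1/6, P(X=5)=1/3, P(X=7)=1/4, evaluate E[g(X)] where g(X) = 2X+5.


E[2X+5] = sum(g(x)*P(x))
= 9*1/6 + 11*1/12 + 13*1/6 + 15*1/3 + 19*1/4
= 43/3

43/3


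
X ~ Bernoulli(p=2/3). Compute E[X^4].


For Bernoulli: X in {0,1}
E[X^4] = 0^4*(1-2/3) + 1^4*2/3 = 2/3

2/3


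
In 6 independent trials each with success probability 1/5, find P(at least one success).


P(at least one) = 1 - P(none)
P(none) = (1 - 1/5)^6 = (4/5)^6 = 4096/15625
P(at least one) = 1 - 4096/15625 = 11529/15625

11529/15625


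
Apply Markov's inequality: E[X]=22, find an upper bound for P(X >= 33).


Markov: P(X >= a) <= E[X]/a
P(X >= 33) <= 22/33 = 2/3

2/3


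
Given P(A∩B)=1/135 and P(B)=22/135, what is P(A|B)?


P(A|B) = P(A∩B)/P(B) = (1/135)/(22/135) = 1/22

1/22


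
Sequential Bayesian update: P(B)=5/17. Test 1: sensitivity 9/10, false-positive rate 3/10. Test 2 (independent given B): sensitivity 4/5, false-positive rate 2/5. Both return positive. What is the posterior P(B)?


After test 1: P(+) = 9/10*5/17 + 3/10*12/17 = 81/170
P(B|+) = (9/34)/(81/170) = 5/9
After test 2 (use post1 as new prior): P(+) = 4/5*5/9 + 2/5*4/9 = 28/45
P(B|+,+) = (4/9)/(28/45) = 5/7

5/7


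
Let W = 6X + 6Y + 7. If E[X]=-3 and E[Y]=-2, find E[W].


E[6X + 6Y + 7] = 6*E[X] + 6*E[Y] + 7
= (6)*(-3) + (6)*(-2) + (7)
= -18 - 12 + 7 = -23

-23


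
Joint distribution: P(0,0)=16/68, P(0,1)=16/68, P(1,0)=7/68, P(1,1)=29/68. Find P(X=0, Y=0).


Read from table: P(X=0, Y=0) = 16/68 = 4/17

4/17


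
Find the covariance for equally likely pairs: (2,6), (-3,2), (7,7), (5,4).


E[X]=11/4, E[Y]=19/4, E[XY]=75/4
Cov(X,Y) = E[XY] - E[X]E[Y] = 75/4 - 11/4*19/4 = 91/16

91/16


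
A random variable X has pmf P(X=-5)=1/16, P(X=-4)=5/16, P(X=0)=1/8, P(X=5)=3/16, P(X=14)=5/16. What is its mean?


E[X] = sum(x * P(x))
= -5*1/16 - 4*5/16 + 0*1/8 + 5*3/16 + 14*5/16
= 15/4

15/4


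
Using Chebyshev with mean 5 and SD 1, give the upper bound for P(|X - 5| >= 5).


k = 5/1 = 5
Chebyshev: P(|X-mu| >= k*sigma) <= 1/k^2 = 1/5^2 = 1/25

1/25


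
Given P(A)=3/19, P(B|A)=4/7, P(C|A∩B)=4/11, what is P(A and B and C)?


P(A∩B∩C) = P(A) * P(B|A) * P(C|A∩B)
= 3/19 * 4/7 * 4/11
= 12/133 * 4/11 = 48/1463

48/1463


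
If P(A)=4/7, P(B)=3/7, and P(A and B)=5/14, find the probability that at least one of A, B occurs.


P(A∪B) = P(A) + P(B) - P(A∩B)
= 4/7 + 3/7 - 5/14 = 9/14

9/14


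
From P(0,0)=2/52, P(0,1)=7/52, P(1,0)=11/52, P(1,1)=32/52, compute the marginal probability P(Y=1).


P(Y=1) = P(0,1)+P(1,1) = 7/52 + 32/52 = 39/52 = 3/4

3/4


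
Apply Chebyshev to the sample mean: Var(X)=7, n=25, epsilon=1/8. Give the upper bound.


Var(Xbar) = Var(X)/n = 7/25
Chebyshev: P(|Xbar-mu| >= 1/8) <= Var(Xbar)/(1/8)^2 = (7/25)/(1/64) = 448/25
Bound exceeds 1, so trivial bound: 1

1


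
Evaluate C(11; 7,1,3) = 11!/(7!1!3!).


11! = 39916800
Denominator: 7!=5040 * 1!=1 * 3!=6
Coefficient = 39916800 / 30240 = 1320

1320


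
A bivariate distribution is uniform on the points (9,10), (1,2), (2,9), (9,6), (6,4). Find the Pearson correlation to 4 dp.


Cov(X,Y) = 4.1200, Var(X) = 11.4400, Var(Y) = 8.9600
rho = Cov/(sqrt(VarX)*sqrt(VarY)) = 0.4069

0.4069


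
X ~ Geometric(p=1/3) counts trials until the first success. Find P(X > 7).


P(X > 7) = P(first 7 trials all fail) = (1-p)^7 = (2/3)^7 = 128/2187

128/2187


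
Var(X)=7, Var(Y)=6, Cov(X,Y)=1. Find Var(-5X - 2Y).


Var(-5X - 2Y) = (-5)^2*Var(X) + (-2)^2*Var(Y) + 2*(-5)*(-2)*Cov(X,Y)
= 25*7 + 4*6 + 20*1
= 175 + 24 + 20 = 219

219


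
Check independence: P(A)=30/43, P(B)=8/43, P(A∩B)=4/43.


P(A)*P(B) = 30/43*8/43 = 240/1849
P(A∩B) = 4/43 != 240/1849, so not independent

No, A and B are not independent


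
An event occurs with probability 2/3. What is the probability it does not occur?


P(A') = 1 - P(A) = 1 - 2/3 = 1/3

1/3


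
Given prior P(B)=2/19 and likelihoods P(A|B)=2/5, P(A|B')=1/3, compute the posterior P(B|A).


P(A) = P(A|B)P(B) + P(A|B')P(B') = 2/5*2/19 + 1/3*17/19 = 97/285
P(B|A) = P(A|B)P(B)/P(A) = (4/95)/(97/285) = 12/97

12/97


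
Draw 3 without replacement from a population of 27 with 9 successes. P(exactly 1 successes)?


P(X=1) = C(9,1)*C(18,2) / C(27,3)
= 9*153 / 2925
= 1377/2925 = 153/325

153/325


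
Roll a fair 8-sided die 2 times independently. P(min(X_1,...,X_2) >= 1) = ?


P(min >= 1) = P(all X_i >= 1) = (P(X_1 >= 1))^2
= (8/8)^2 = 1^2 = 1

1


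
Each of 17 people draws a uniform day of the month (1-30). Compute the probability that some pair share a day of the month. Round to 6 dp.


P(all different) = prod((30-i)/30 for i=0..16) = 0.003299
P(at least one match) = 1 - 0.003299 = 0.996701

0.996701


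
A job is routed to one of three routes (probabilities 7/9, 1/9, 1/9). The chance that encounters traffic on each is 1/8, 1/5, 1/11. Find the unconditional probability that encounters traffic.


P(A) = P(A|B1)P(B1) + P(A|B2)P(B2) + P(A|B3)P(B3)
= 1/8*7/9 + 1/5*1/9 + 1/11*1/9
= 7/72 + 1/45 + 1/99 = 57/440

57/440


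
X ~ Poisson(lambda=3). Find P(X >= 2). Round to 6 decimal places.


P(X>=2) = 1 - P(X<=1) = 1 - (e^(-3)*3^0/0! + e^(-3)*3^1/1!)
≈ 1 - (0.0497870684 + 0.1493612051)
= 1 - 0.1991482735 = 0.8008517265
≈ 0.800852

0.800852


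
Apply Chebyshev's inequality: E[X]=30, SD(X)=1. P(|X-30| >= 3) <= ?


k = 3/1 = 3
Chebyshev: P(|X-mu| >= k*sigma) <= 1/k^2 = 1/3^2 = 1/9

1/9


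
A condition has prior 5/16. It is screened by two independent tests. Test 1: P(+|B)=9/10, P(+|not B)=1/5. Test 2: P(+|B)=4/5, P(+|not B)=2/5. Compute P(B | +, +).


After test 1: P(+) = 9/10*5/16 + 1/5*11/16 = 67/160
P(B|+) = (9/32)/(67/160) = 45/67
After test 2 (use post1 as new prior): P(+) = 4/5*45/67 + 2/5*22/67 = 224/335
P(B|+,+) = (36/67)/(224/335) = 45/56

45/56


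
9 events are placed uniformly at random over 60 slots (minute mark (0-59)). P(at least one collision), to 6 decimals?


P(all different) = prod((60-i)/60 for i=0..8) = 0.532315
P(at least one match) = 1 - 0.532315 = 0.467685

0.467685


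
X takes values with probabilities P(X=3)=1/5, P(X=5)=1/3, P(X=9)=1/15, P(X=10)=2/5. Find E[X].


E[X] = sum(x * P(x))
= 3*1/5 + 5*1/3 + 9*1/15 + 10*2/5
= 103/15

103/15


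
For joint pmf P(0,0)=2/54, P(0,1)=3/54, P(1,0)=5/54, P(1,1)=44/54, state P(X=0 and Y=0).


Read from table: P(X=0, Y=0) = 2/54 = 1/27

1/27


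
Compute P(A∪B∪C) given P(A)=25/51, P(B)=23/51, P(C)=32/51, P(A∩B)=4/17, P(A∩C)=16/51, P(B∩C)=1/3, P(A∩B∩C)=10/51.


P(A∪B∪C) = P(A)+P(B)+P(C) - P(AB)-P(AC)-P(BC) + P(ABC)
= 25/51+23/51+32/51 - 4/17-16/51-1/3 + 10/51
= 15/17

15/17


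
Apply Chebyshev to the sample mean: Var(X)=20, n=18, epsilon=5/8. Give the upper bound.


Var(Xbar) = Var(X)/n = 20/18
Chebyshev: P(|Xbar-mu| >= 5/8) <= Var(Xbar)/(5/8)^2 = (10/9)/(25/64) = 128/45
Bound exceeds 1, so trivial bound: 1

1


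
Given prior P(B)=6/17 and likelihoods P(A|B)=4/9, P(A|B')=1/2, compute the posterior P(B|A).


P(A) = P(A|B)P(B) + P(A|B')P(B') = 4/9*6/17 + 1/2*11/17 = 49/102
P(B|A) = P(A|B)P(B)/P(A) = (8/51)/(49/102) = 16/49

16/49


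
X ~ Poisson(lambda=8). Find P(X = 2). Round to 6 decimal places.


P(X=2) = e^(-8) * 8^2 / 2!
≈ 0.0003354626279 * 64 / 2
≈ 0.010735

0.010735


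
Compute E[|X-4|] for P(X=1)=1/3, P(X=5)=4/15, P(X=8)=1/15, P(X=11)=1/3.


E[|X-4|] = sum(g(x)*P(x))
= 3*1/3 + 1*4/15 + 4*1/15 + 7*1/3
= 58/15

58/15


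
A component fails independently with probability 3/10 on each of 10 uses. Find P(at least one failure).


P(at least one) = 1 - P(none)
P(none) = (1 - 3/10)^10 = (7/10)^10 = 282475249/10000000000
P(at least one) = 1 - 282475249/10000000000 = 9717524751/10000000000

9717524751/10000000000


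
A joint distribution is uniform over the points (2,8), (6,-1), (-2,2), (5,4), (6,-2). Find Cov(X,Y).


E[X]=17/5, E[Y]=11/5, E[XY]=14/5
Cov(X,Y) = E[XY] - E[X]E[Y] = 14/5 - 17/5*11/5 = -117/25

-117/25


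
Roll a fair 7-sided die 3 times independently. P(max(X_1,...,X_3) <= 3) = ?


P(max <= 3) = P(all X_i <= 3) = (P(X_1 <= 3))^3
= (3/7)^3 = 27/343

27/343


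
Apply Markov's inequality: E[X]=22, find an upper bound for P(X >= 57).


Markov: P(X >= a) <= E[X]/a
P(X >= 57) <= 22/57

22/57


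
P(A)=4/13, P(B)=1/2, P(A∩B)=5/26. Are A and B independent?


P(A)*P(B) = 4/13*1/2 = 2/13
P(A∩B) = 5/26 != 2/13, so not independent

No, A and B are not independent


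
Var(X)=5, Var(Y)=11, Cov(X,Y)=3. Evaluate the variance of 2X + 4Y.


Var(2X + 4Y) = 2^2*Var(X) + 4^2*Var(Y) + 2*2*4*Cov(X,Y)
= 4*5 + 16*11 + 16*3
= 20 + 176 + 48 = 244

244


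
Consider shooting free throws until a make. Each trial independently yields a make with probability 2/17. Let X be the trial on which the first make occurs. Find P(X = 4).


P(X=4) = (1-p)^3 * p = (15/17)^3 * 2/17
= 3375/4913 * 2/17 = 6750/83521

6750/83521


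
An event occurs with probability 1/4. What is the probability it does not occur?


P(A') = 1 - P(A) = 1 - 1/4 = 3/4

3/4


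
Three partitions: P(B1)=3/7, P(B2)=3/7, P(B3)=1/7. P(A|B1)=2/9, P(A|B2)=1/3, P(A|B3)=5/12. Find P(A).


P(A) = P(A|B1)P(B1) + P(A|B2)P(B2) + P(A|B3)P(B3)
= 2/9*3/7 + 1/3*3/7 + 5/12*1/7
= 2/21 + 1/7 + 5/84 = 25/84

25/84


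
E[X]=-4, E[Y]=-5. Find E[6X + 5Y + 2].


E[6X + 5Y + 2] = 6*E[X] + 5*E[Y] + 2
= (6)*(-4) + (5)*(-5) + (2)
= -24 - 25 + 2 = -47

-47


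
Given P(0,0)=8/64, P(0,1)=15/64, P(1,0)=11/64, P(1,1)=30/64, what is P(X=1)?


P(X=1) = P(1,0)+P(1,1) = 11/64 + 30/64 = 41/64

41/64


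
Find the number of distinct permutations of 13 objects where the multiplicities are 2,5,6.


13! = 6227020800
Denominator: 2!=2 * 5!=120 * 6!=720
Coefficient = 6227020800 / 172800 = 36036

36036


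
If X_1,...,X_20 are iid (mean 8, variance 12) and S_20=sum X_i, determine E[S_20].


E[S_n] = n*E[X_1] = 20*8 = 160

160


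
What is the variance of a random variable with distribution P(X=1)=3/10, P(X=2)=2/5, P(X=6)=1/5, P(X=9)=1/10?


E[X] = 16/5, E[X^2] = 86/5
Var(X) = E[X^2] - (E[X])^2 = 86/5 - (16/5)^2 = 174/25

174/25


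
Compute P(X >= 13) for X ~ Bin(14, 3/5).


P(X>=13) = P(X=13) + P(X=14)
= 44641044/6103515625 + 4782969/6103515625
= 49424013/6103515625

49424013/6103515625


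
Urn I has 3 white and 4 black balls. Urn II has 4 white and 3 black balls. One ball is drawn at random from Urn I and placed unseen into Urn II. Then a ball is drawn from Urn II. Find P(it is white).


P(transfer white) = 3/7; P(transfer black) = 4/7
If white transferred: Urn II has 5 white of 8, so P(white|white moved) = 5/8
If black transferred: Urn II has 4 white of 8, so P(white|black moved) = 1/2
By total probability: P(white) = 3/7*5/8 + 4/7*1/2 = 31/56

31/56


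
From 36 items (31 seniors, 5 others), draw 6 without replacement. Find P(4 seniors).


P(X=4) = C(31,4)*C(5,2) / C(36,6)
= 31465*10 / 1947792
= 314650/1947792 = 725/4488

725/4488


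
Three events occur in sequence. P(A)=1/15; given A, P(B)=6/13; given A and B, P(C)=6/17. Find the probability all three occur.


P(A∩B∩C) = P(A) * P(B|A) * P(C|A∩B)
= 1/15 * 6/13 * 6/17
= 2/65 * 6/17 = 12/1105

12/1105


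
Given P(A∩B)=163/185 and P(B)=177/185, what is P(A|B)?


P(A|B) = P(A∩B)/P(B) = (163/185)/(177/185) = 163/177

163/177


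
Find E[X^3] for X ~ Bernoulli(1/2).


For Bernoulli: X in {0,1}
E[X^3] = 0^3*(1-1/2) + 1^3*1/2 = 1/2

1/2


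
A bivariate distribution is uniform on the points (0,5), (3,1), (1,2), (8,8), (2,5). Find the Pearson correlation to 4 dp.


Cov(X,Y) = 4.0400, Var(X) = 7.7600, Var(Y) = 6.1600
rho = Cov/(sqrt(VarX)*sqrt(VarY)) = 0.5843

0.5843


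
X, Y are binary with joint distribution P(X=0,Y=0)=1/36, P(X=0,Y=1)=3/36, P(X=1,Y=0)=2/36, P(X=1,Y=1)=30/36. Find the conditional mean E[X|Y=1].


P(Y=1) = 33/36
E[X|Y=1] = (0*3 + 1*30)/33 = 30/33 = 10/11

10/11


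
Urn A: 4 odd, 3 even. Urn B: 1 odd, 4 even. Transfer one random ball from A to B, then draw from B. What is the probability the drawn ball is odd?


P(transfer odd) = 4/7; P(transfer even) = 3/7
If odd transferred: Urn II has 2 odd of 6, so P(odd|odd moved) = 1/3
If even transferred: Urn II has 1 odd of 6, so P(odd|even moved) = 1/6
By total probability: P(odd) = 4/7*1/3 + 3/7*1/6 = 11/42

11/42


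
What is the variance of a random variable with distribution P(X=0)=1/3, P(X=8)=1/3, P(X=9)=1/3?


E[X] = 17/3, E[X^2] = 145/3
Var(X) = E[X^2] - (E[X])^2 = 145/3 - (17/3)^2 = 146/9

146/9


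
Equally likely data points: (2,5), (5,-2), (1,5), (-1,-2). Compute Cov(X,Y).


E[X]=7/4, E[Y]=3/2, E[XY]=7/4
Cov(X,Y) = E[XY] - E[X]E[Y] = 7/4 - 7/4*3/2 = -7/8

-7/8


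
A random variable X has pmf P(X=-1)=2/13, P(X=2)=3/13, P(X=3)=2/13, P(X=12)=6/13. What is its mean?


E[X] = sum(x * P(x))
= -1*2/13 + 2*3/13 + 3*2/13 + 12*6/13
= 82/13

82/13


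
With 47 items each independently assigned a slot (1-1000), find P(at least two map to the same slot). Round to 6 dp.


P(all different) = prod((1000-i)/1000 for i=0..46) = 0.333485
P(at least one match) = 1 - 0.333485 = 0.666515

0.666515


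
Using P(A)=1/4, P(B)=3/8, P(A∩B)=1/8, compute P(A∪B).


P(A∪B) = P(A) + P(B) - P(A∩B)
= 1/4 + 3/8 - 1/8 = 1/2

1/2


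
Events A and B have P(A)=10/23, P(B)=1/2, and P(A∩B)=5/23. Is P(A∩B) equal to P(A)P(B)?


P(A)*P(B) = 10/23*1/2 = 5/23
P(A∩B) = 5/23, which equals P(A)P(B), so independent

Yes, A and B are independent


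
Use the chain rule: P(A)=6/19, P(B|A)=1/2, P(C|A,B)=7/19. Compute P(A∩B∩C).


P(A∩B∩C) = P(A) * P(B|A) * P(C|A∩B)
= 6/19 * 1/2 * 7/19
= 3/19 * 7/19 = 21/361

21/361


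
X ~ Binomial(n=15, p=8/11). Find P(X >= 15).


P(X>=15) = P(X=15)
= 35184372088832/4177248169415651
= 35184372088832/4177248169415651

35184372088832/4177248169415651


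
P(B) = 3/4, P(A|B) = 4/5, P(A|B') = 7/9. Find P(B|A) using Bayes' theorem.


P(A) = P(A|B)P(B) + P(A|B')P(B') = 4/5*3/4 + 7/9*1/4 = 143/180
P(B|A) = P(A|B)P(B)/P(A) = (3/5)/(143/180) = 108/143

108/143


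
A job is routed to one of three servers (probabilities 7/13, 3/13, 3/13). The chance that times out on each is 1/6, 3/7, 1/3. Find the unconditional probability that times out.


P(A) = P(A|B1)P(B1) + P(A|B2)P(B2) + P(A|B3)P(B3)
= 1/6*7/13 + 3/7*3/13 + 1/3*3/13
= 7/78 + 9/91 + 1/13 = 145/546

145/546


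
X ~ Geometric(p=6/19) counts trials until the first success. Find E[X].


For geometric (trials until first success), E[X] = 1/p = 1/(6/19) = 19/6

19/6


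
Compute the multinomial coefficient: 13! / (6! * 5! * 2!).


13! = 6227020800
Denominator: 6!=720 * 5!=120 * 2!=2
Coefficient = 6227020800 / 172800 = 36036

36036


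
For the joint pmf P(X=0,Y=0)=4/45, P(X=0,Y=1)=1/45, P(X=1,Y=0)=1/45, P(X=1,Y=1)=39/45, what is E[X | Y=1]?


P(Y=1) = 40/45
E[X|Y=1] = (0*1 + 1*39)/40 = 39/40

39/40


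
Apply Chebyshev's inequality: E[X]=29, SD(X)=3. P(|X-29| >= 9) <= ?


k = 9/3 = 3
Chebyshev: P(|X-mu| >= k*sigma) <= 1/k^2 = 1/3^2 = 1/9

1/9


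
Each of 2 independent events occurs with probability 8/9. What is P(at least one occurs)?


P(at least one) = 1 - P(none)
P(none) = (1 - 8/9)^2 = (1/9)^2 = 1/81
P(at least one) = 1 - 1/81 = 80/81

80/81


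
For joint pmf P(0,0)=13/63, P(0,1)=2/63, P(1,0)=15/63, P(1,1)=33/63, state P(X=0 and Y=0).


Read from table: P(X=0, Y=0) = 13/63

13/63


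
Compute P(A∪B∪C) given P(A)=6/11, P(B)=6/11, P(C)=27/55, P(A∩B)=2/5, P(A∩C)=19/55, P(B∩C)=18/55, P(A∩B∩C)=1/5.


P(A∪B∪C) = P(A)+P(B)+P(C) - P(AB)-P(AC)-P(BC) + P(ABC)
= 6/11+6/11+27/55 - 2/5-19/55-18/55 + 1/5
= 39/55

39/55


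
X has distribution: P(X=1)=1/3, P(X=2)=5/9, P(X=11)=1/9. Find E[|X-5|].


E[|X-5|] = sum(g(x)*P(x))
= 4*1/3 + 3*5/9 + 6*1/9
= 11/3

11/3


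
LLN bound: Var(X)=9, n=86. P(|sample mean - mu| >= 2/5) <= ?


Var(Xbar) = Var(X)/n = 9/86
Chebyshev: P(|Xbar-mu| >= 2/5) <= Var(Xbar)/(2/5)^2 = (9/86)/(4/25) = 225/344

225/344


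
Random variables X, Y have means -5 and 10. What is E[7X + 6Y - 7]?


E[7X + 6Y - 7] = 7*E[X] + 6*E[Y] - 7
= (7)*(-5) + (6)*(10) + (-7)
= -35 + 60 - 7 = 18

18


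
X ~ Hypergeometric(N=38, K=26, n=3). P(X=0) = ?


P(X=0) = C(26,0)*C(12,3) / C(38,3)
= 1*220 / 8436
= 220/8436 = 55/2109

55/2109


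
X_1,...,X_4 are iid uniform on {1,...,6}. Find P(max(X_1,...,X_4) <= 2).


P(max <= 2) = P(all X_i <= 2) = (P(X_1 <= 2))^4
= (2/6)^4 = (1/3)^4 = 1/81

1/81


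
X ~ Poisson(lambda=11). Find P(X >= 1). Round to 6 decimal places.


P(X>=1) = 1 - P(X<=0) = 1 - (e^(-11)*11^0/0!)
≈ 1 - 0.0000167017 = 0.9999832983
≈ 0.999983

0.999983


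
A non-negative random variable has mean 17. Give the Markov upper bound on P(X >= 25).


Markov: P(X >= a) <= E[X]/a
P(X >= 25) <= 17/25

17/25


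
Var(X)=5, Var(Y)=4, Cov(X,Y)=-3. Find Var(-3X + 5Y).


Var(-3X + 5Y) = (-3)^2*Var(X) + 5^2*Var(Y) + 2*(-3)*5*Cov(X,Y)
= 9*5 + 25*4 - 30*(-3)
= 45 + 100 + 90 = 235

235


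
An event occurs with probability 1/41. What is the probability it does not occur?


P(A') = 1 - P(A) = 1 - 1/41 = 40/41

40/41


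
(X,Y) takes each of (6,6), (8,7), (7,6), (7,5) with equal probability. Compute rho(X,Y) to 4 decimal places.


Cov(X,Y) = 0.2500, Var(X) = 0.5000, Var(Y) = 0.5000
rho = Cov/(sqrt(VarX)*sqrt(VarY)) = 0.5000

0.5000


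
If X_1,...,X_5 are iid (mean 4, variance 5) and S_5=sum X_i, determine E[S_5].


E[S_n] = n*E[X_1] = 5*4 = 20

20


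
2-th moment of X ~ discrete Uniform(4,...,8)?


E[X^2] = (1/5) * sum(x^2 for x=4..8)
= 190/5 = 38

38


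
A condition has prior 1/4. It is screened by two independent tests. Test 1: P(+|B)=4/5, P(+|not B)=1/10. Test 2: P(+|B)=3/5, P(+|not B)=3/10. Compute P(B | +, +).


After test 1: P(+) = 4/5*1/4 + 1/10*3/4 = 11/40
P(B|+) = (1/5)/(11/40) = 8/11
After test 2 (use post1 as new prior): P(+) = 3/5*8/11 + 3/10*3/11 = 57/110
P(B|+,+) = (24/55)/(57/110) = 16/19

16/19


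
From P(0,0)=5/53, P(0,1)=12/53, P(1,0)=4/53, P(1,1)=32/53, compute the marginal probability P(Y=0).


P(Y=0) = P(0,0)+P(1,0) = 5/53 + 4/53 = 9/53

9/53


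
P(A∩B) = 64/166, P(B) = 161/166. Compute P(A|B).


P(A|B) = P(A∩B)/P(B) = (64/166)/(161/166) = 64/161

64/161


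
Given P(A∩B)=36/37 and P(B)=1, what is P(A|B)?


P(A|B) = P(A∩B)/P(B) = (36/37)/(37/37) = 36/37

36/37


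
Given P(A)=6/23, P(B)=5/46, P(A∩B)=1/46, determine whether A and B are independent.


P(A)*P(B) = 6/23*5/46 = 15/529
P(A∩B) = 1/46 != 15/529, so not independent

No, A and B are not independent


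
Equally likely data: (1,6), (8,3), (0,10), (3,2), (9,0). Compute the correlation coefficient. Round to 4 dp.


Cov(X,Y) = -10.4400, Var(X) = 13.3600, Var(Y) = 12.1600
rho = Cov/(sqrt(VarX)*sqrt(VarY)) = -0.8191

-0.8191


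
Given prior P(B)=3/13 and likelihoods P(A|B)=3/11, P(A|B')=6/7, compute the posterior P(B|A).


P(A) = P(A|B)P(B) + P(A|B')P(B') = 3/11*3/13 + 6/7*10/13 = 723/1001
P(B|A) = P(A|B)P(B)/P(A) = (9/143)/(723/1001) = 21/241

21/241


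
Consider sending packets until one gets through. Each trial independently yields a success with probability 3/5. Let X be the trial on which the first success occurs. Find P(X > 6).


P(X > 6) = P(first 6 trials all fail) = (1-p)^6 = (2/5)^6 = 64/15625

64/15625


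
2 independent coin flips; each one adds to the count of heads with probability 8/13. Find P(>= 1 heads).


P(at least one) = 1 - P(none)
P(none) = (1 - 8/13)^2 = (5/13)^2 = 25/169
P(at least one) = 1 - 25/169 = 144/169

144/169


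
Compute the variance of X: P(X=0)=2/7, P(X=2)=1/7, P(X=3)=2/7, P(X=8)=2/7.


E[X] = 24/7, E[X^2] = 150/7
Var(X) = E[X^2] - (E[X])^2 = 150/7 - (24/7)^2 = 474/49

474/49


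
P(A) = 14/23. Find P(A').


P(A') = 1 - P(A) = 1 - 14/23 = 9/23

9/23


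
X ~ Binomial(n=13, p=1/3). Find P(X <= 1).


P(X<=1) = P(X=0) + P(X=1)
= 8192/1594323 + 53248/1594323
= 20480/531441

20480/531441


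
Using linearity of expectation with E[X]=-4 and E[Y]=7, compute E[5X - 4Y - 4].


E[5X - 4Y - 4] = 5*E[X] - 4*E[Y] - 4
= (5)*(-4) + (-4)*(7) + (-4)
= -20 - 28 - 4 = -52

-52


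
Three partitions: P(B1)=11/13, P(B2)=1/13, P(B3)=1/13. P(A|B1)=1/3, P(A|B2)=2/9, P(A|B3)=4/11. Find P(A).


P(A) = P(A|B1)P(B1) + P(A|B2)P(B2) + P(A|B3)P(B3)
= 1/3*11/13 + 2/9*1/13 + 4/11*1/13
= 11/39 + 2/117 + 4/143 = 421/1287

421/1287


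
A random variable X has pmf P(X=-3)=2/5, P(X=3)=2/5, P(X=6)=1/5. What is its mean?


E[X] = sum(x * P(x))
= -3*2/5 + 3*2/5 + 6*1/5
= 6/5

6/5


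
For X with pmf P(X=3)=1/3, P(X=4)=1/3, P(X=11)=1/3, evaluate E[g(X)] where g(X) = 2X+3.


E[2X+3] = sum(g(x)*P(x))
= 9*1/3 + 11*1/3 + 25*1/3
= 15

15


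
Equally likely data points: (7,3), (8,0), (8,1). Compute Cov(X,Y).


E[X]=23/3, E[Y]=4/3, E[XY]=29/3
Cov(X,Y) = E[XY] - E[X]E[Y] = 29/3 - 23/3*4/3 = -5/9

-5/9


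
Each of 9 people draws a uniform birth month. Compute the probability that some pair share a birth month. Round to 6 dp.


P(all different) = prod((12-i)/12 for i=0..8) = 0.015472
P(at least one match) = 1 - 0.015472 = 0.984528

0.984528


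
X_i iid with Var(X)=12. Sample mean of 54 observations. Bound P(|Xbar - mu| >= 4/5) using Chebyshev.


Var(Xbar) = Var(X)/n = 12/54
Chebyshev: P(|Xbar-mu| >= 4/5) <= Var(Xbar)/(4/5)^2 = (2/9)/(16/25) = 25/72

25/72


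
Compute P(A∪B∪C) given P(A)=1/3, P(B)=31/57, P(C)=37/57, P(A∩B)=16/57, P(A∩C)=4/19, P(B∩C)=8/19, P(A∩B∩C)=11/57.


P(A∪B∪C) = P(A)+P(B)+P(C) - P(AB)-P(AC)-P(BC) + P(ABC)
= 1/3+31/57+37/57 - 16/57-4/19-8/19 + 11/57
= 46/57

46/57


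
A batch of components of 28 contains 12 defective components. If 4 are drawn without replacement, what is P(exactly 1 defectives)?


P(X=1) = C(12,1)*C(16,3) / C(28,4)
= 12*560 / 20475
= 6720/20475 = 64/195

64/195


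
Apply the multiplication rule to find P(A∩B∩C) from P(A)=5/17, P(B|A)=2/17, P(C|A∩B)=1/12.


P(A∩B∩C) = P(A) * P(B|A) * P(C|A∩B)
= 5/17 * 2/17 * 1/12
= 10/289 * 1/12 = 5/1734

5/1734


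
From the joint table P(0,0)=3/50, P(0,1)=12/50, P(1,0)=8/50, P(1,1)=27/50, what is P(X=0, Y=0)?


Read from table: P(X=0, Y=0) = 3/50

3/50


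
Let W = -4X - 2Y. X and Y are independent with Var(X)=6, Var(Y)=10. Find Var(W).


Independence => Cov(X,Y)=0
Var(-4X - 2Y) = (-4)^2*Var(X) + (-2)^2*Var(Y)
= 16*6 + 4*10 = 136

136


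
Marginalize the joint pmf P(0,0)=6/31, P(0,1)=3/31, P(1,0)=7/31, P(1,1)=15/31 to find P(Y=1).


P(Y=1) = P(0,1)+P(1,1) = 3/31 + 15/31 = 18/31

18/31


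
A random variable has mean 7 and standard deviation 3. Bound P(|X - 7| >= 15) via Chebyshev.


k = 15/3 = 5
Chebyshev: P(|X-mu| >= k*sigma) <= 1/k^2 = 1/5^2 = 1/25

1/25


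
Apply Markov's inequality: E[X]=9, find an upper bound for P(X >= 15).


Markov: P(X >= a) <= E[X]/a
P(X >= 15) <= 9/15 = 3/5

3/5


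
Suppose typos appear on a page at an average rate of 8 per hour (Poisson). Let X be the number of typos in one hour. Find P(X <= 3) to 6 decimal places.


P(X<=3) = e^(-8)*8^0/0! + e^(-8)*8^1/1! + e^(-8)*8^2/2! + e^(-8)*8^3/3!
≈ 0.0003354626 + 0.0026837010 + 0.0107348041 + 0.0286261442
= 0.0423801119
≈ 0.042380

0.042380


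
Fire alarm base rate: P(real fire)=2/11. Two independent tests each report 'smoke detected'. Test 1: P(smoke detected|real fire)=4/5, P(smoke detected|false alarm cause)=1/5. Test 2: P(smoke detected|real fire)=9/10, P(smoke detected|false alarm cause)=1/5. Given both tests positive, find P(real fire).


After test 1: P(+) = 4/5*2/11 + 1/5*9/11 = 17/55
P(B|+) = (8/55)/(17/55) = 8/17
After test 2 (use post1 as new prior): P(+) = 9/10*8/17 + 1/5*9/17 = 9/17
P(B|+,+) = (36/85)/(9/17) = 4/5

4/5


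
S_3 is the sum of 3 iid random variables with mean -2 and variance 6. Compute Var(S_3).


By independence, Var(S_n) = n*Var(X_1) = 3*6 = 18

18


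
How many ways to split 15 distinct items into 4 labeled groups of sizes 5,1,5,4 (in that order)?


15! = 1307674368000
Denominator: 5!=120 * 1!=1 * 5!=120 * 4!=24
Coefficient = 1307674368000 / 345600 = 3783780

3783780


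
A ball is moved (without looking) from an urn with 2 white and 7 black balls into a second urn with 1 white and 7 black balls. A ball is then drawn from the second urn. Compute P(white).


P(transfer white) = 2/9; P(transfer black) = 7/9
If white transferred: Urn II has 2 white of 9, so P(white|white moved) = 2/9
If black transferred: Urn II has 1 white of 9, so P(white|black moved) = 1/9
By total probability: P(white) = 2/9*2/9 + 7/9*1/9 = 11/81

11/81


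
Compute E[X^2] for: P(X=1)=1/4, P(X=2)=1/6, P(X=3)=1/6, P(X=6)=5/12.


E[X^2] = sum(x^2 * P(x))
= 1*1/4 + 4*1/6 + 9*1/6 + 36*5/12
= 209/12

209/12


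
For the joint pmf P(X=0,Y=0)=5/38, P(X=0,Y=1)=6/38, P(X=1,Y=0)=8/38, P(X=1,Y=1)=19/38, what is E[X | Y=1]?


P(Y=1) = 25/38
E[X|Y=1] = (0*6 + 1*19)/25 = 19/25

19/25


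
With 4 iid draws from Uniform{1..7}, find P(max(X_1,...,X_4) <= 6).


P(max <= 6) = P(all X_i <= 6) = (P(X_1 <= 6))^4
= (6/7)^4 = 1296/2401

1296/2401


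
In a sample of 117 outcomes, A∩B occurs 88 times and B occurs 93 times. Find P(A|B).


P(A|B) = P(A∩B)/P(B) = (88/117)/(93/117) = 88/93

88/93


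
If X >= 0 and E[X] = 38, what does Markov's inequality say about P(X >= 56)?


Markov: P(X >= a) <= E[X]/a
P(X >= 56) <= 38/56 = 19/28

19/28


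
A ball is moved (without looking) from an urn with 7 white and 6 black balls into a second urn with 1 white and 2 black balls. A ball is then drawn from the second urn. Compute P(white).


P(transfer white) = 7/13; P(transfer black) = 6/13
If white transferred: Urn II has 2 white of 4, so P(white|white moved) = 1/2
If black transferred: Urn II has 1 white of 4, so P(white|black moved) = 1/4
By total probability: P(white) = 7/13*1/2 + 6/13*1/4 = 5/13

5/13


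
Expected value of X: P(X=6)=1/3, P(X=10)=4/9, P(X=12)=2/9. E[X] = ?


E[X] = sum(x * P(x))
= 6*1/3 + 10*4/9 + 12*2/9
= 82/9

82/9


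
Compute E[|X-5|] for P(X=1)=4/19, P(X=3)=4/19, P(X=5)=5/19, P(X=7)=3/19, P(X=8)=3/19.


E[|X-5|] = sum(g(x)*P(x))
= 4*4/19 + 2*4/19 + 0*5/19 + 2*3/19 + 3*3/19
= 39/19

39/19


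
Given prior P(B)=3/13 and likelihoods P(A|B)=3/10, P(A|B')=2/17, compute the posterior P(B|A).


P(A) = P(A|B)P(B) + P(A|B')P(B') = 3/10*3/13 + 2/17*10/13 = 353/2210
P(B|A) = P(A|B)P(B)/P(A) = (9/130)/(353/2210) = 153/353

153/353


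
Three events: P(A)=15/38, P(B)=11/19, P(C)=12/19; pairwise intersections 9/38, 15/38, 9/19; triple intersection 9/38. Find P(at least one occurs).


P(A∪B∪C) = P(A)+P(B)+P(C) - P(AB)-P(AC)-P(BC) + P(ABC)
= 15/38+11/19+12/19 - 9/38-15/38-9/19 + 9/38
= 14/19

14/19


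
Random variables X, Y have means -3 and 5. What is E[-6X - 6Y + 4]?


E[-6X - 6Y + 4] = -6*E[X] - 6*E[Y] + 4
= (-6)*(-3) + (-6)*(5) + (4)
= 18 - 30 + 4 = -8

-8


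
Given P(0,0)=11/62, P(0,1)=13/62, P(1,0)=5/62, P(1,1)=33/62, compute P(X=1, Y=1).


Read from table: P(X=1, Y=1) = 33/62

33/62


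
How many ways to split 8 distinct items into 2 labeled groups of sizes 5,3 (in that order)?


8! = 40320
Denominator: 5!=120 * 3!=6
Coefficient = 40320 / 720 = 56

56


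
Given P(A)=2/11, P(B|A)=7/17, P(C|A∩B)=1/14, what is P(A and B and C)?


P(A∩B∩C) = P(A) * P(B|A) * P(C|A∩B)
= 2/11 * 7/17 * 1/14
= 14/187 * 1/14 = 1/187

1/187


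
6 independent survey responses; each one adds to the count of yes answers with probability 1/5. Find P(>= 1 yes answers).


P(at least one) = 1 - P(none)
P(none) = (1 - 1/5)^6 = (4/5)^6 = 4096/15625
P(at least one) = 1 - 4096/15625 = 11529/15625

11529/15625


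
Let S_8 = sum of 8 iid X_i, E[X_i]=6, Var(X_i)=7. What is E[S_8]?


E[S_n] = n*E[X_1] = 8*6 = 48

48


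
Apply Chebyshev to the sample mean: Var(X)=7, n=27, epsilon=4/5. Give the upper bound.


Var(Xbar) = Var(X)/n = 7/27
Chebyshev: P(|Xbar-mu| >= 4/5) <= Var(Xbar)/(4/5)^2 = (7/27)/(16/25) = 175/432

175/432


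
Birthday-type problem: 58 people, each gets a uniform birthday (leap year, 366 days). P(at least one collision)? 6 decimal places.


P(all different) = prod((366-i)/366 for i=0..57) = 0.008451
P(at least one match) = 1 - 0.008451 = 0.991549

0.991549


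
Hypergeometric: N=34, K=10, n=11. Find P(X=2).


P(X=2) = C(10,2)*C(24,9) / C(34,11)
= 45*1307504 / 286097760
= 58837680/286097760 = 4807/23374

4807/23374


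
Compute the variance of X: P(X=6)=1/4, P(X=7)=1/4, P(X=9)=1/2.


E[X] = 31/4, E[X^2] = 247/4
Var(X) = E[X^2] - (E[X])^2 = 247/4 - (31/4)^2 = 27/16

27/16


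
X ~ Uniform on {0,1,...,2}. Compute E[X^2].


E[X^2] = (1/3) * sum(x^2 for x=0..2)
= 5/3

5/3


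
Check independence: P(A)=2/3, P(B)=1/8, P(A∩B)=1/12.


P(A)*P(B) = 2/3*1/8 = 1/12
P(A∩B) = 1/12, which equals P(A)P(B), so independent

Yes, A and B are independent


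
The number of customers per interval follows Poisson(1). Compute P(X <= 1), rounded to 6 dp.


P(X<=1) = e^(-1)*1^0/0! + e^(-1)*1^1/1!
≈ 0.3678794412 + 0.3678794412
= 0.7357588824
≈ 0.735759

0.735759


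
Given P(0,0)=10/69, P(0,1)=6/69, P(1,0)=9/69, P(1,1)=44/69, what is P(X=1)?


P(X=1) = P(1,0)+P(1,1) = 9/69 + 44/69 = 53/69

53/69


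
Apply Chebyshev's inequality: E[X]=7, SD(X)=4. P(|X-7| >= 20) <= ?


k = 20/4 = 5
Chebyshev: P(|X-mu| >= k*sigma) <= 1/k^2 = 1/5^2 = 1/25

1/25


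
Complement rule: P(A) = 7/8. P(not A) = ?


P(A') = 1 - P(A) = 1 - 7/8 = 1/8

1/8


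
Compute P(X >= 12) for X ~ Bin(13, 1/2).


P(X>=12) = P(X=12) + P(X=13)
= 13/8192 + 1/8192
= 7/4096

7/4096


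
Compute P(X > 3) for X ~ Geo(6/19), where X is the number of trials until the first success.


P(X > 3) = P(first 3 trials all fail) = (1-p)^3 = (13/19)^3 = 2197/6859

2197/6859


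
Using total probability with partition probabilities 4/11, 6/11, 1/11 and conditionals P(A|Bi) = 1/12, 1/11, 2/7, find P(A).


P(A) = P(A|B1)P(B1) + P(A|B2)P(B2) + P(A|B3)P(B3)
= 1/12*4/11 + 1/11*6/11 + 2/7*1/11
= 1/33 + 6/121 + 2/77 = 269/2541

269/2541


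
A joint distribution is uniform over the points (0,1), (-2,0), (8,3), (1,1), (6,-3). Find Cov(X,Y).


E[X]=13/5, E[Y]=2/5, E[XY]=7/5
Cov(X,Y) = E[XY] - E[X]E[Y] = 7/5 - 13/5*2/5 = 9/25

9/25


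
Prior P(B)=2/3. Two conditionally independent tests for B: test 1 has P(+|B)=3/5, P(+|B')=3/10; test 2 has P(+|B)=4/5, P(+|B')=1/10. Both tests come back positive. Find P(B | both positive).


After test 1: P(+) = 3/5*2/3 + 3/10*1/3 = 1/2
P(B|+) = (2/5)/(1/2) = 4/5
After test 2 (use post1 as new prior): P(+) = 4/5*4/5 + 1/10*1/5 = 33/50
P(B|+,+) = (16/25)/(33/50) = 32/33

32/33


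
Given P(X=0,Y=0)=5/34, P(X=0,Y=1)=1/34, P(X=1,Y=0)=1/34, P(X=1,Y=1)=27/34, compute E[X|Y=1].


P(Y=1) = 28/34
E[X|Y=1] = (0*1 + 1*27)/28 = 27/28

27/28


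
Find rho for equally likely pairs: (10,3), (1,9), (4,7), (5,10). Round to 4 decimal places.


Cov(X,Y) = -7.0000, Var(X) = 10.5000, Var(Y) = 7.1875
rho = Cov/(sqrt(VarX)*sqrt(VarY)) = -0.8058

-0.8058


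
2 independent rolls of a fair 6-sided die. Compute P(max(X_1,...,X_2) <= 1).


P(max <= 1) = P(all X_i <= 1) = (P(X_1 <= 1))^2
= (1/6)^2 = 1/36

1/36


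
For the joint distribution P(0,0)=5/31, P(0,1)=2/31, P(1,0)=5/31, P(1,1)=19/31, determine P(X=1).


P(X=1) = P(1,0)+P(1,1) = 5/31 + 19/31 = 24/31

24/31


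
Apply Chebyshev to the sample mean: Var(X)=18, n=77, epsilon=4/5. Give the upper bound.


Var(Xbar) = Var(X)/n = 18/77
Chebyshev: P(|Xbar-mu| >= 4/5) <= Var(Xbar)/(4/5)^2 = (18/77)/(16/25) = 225/616

225/616


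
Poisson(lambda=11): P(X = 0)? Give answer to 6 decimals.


P(X=0) = e^(-11) * 11^0 / 0!
≈ 0.00001670170079 * 1 / 1
≈ 0.000017

0.000017


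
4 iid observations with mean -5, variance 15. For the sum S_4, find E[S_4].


E[S_n] = n*E[X_1] = 4*-5 = -20

-20


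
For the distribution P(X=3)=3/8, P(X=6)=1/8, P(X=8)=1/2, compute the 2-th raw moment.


E[X^2] = sum(x^2 * P(x))
= 9*3/8 + 36*1/8 + 64*1/2
= 319/8

319/8


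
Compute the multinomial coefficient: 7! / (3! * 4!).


7! = 5040
Denominator: 3!=6 * 4!=24
Coefficient = 5040 / 144 = 35

35


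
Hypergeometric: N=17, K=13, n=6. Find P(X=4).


P(X=4) = C(13,4)*C(4,2) / C(17,6)
= 715*6 / 12376
= 4290/12376 = 165/476

165/476


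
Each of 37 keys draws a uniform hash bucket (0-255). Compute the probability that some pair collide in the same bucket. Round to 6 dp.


P(all different) = prod((256-i)/256 for i=0..36) = 0.064904
P(at least one match) = 1 - 0.064904 = 0.935096

0.935096


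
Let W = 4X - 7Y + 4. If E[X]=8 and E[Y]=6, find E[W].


E[4X - 7Y + 4] = 4*E[X] - 7*E[Y] + 4
= (4)*(8) + (-7)*(6) + (4)
= 32 - 42 + 4 = -6

-6


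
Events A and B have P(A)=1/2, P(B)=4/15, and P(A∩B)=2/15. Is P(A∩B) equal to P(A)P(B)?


P(A)*P(B) = 1/2*4/15 = 2/15
P(A∩B) = 2/15, which equals P(A)P(B), so independent

Yes, A and B are independent


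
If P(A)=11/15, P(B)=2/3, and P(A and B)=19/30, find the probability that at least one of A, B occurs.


P(A∪B) = P(A) + P(B) - P(A∩B)
= 11/15 + 2/3 - 19/30 = 23/30

23/30


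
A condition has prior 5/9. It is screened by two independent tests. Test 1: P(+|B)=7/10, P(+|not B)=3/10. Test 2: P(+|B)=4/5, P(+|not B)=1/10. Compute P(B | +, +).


After test 1: P(+) = 7/10*5/9 + 3/10*4/9 = 47/90
P(B|+) = (7/18)/(47/90) = 35/47
After test 2 (use post1 as new prior): P(+) = 4/5*35/47 + 1/10*12/47 = 146/235
P(B|+,+) = (28/47)/(146/235) = 70/73

70/73


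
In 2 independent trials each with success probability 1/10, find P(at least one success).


P(at least one) = 1 - P(none)
P(none) = (1 - 1/10)^2 = (9/10)^2 = 81/100
P(at least one) = 1 - 81/100 = 19/100

19/100


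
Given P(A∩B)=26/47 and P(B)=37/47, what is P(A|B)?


P(A|B) = P(A∩B)/P(B) = (26/47)/(37/47) = 26/37

26/37


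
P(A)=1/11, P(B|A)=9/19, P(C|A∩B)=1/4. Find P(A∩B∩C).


P(A∩B∩C) = P(A) * P(B|A) * P(C|A∩B)
= 1/11 * 9/19 * 1/4
= 9/209 * 1/4 = 9/836

9/836


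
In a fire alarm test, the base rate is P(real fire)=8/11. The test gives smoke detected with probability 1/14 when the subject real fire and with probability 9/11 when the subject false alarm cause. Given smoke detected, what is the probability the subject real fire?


P(A) = P(A|B)P(B) + P(A|B')P(B') = 1/14*8/11 + 9/11*3/11 = 233/847
P(B|A) = P(A|B)P(B)/P(A) = (4/77)/(233/847) = 44/233

44/233


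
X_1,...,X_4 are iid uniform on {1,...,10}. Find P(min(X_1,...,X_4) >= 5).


P(min >= 5) = P(all X_i >= 5) = (P(X_1 >= 5))^4
= (6/10)^4 = (3/5)^4 = 81/625

81/625


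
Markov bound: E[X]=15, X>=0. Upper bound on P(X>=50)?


Markov: P(X >= a) <= E[X]/a
P(X >= 50) <= 15/50 = 3/10

3/10


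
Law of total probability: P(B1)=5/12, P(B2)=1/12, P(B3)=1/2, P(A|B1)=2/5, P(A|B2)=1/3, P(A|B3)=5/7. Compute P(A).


P(A) = P(A|B1)P(B1) + P(A|B2)P(B2) + P(A|B3)P(B3)
= 2/5*5/12 + 1/3*1/12 + 5/7*1/2
= 1/6 + 1/36 + 5/14 = 139/252

139/252


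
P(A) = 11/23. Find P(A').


P(A') = 1 - P(A) = 1 - 11/23 = 12/23

12/23


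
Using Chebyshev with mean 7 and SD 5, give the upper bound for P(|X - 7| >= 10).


k = 10/5 = 2
Chebyshev: P(|X-mu| >= k*sigma) <= 1/k^2 = 1/2^2 = 1/4

1/4


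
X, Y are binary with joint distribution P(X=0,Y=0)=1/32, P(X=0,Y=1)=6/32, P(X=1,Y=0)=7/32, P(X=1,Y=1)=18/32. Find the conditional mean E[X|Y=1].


P(Y=1) = 24/32
E[X|Y=1] = (0*6 + 1*18)/24 = 18/24 = 3/4

3/4


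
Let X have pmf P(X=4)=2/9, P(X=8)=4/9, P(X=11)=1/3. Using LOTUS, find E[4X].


E[4X] = sum(g(x)*P(x))
= 16*2/9 + 32*4/9 + 44*1/3
= 292/9

292/9


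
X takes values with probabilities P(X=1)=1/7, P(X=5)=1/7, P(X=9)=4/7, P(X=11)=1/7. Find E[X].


E[X] = sum(x * P(x))
= 1*1/7 + 5*1/7 + 9*4/7 + 11*1/7
= 53/7

53/7


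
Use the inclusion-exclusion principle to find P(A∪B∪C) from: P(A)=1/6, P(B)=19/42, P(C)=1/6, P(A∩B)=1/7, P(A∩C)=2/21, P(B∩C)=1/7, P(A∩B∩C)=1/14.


P(A∪B∪C) = P(A)+P(B)+P(C) - P(AB)-P(AC)-P(BC) + P(ABC)
= 1/6+19/42+1/6 - 1/7-2/21-1/7 + 1/14
= 10/21

10/21


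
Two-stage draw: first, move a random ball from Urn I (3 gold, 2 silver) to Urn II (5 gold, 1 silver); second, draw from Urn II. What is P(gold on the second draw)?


P(transfer gold) = 3/5; P(transfer silver) = 2/5
If gold transferred: Urn II has 6 gold of 7, so P(gold|gold moved) = 6/7
If silver transferred: Urn II has 5 gold of 7, so P(gold|silver moved) = 5/7
By total probability: P(gold) = 3/5*6/7 + 2/5*5/7 = 4/5

4/5


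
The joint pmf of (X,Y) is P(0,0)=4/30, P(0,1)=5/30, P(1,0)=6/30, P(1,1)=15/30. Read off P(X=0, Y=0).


Read from table: P(X=0, Y=0) = 4/30 = 2/15

2/15


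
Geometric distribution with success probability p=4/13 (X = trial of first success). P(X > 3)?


P(X > 3) = P(first 3 trials all fail) = (1-p)^3 = (9/13)^3 = 729/2197

729/2197


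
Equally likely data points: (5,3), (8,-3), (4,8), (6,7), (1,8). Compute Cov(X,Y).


E[X]=24/5, E[Y]=23/5, E[XY]=73/5
Cov(X,Y) = E[XY] - E[X]E[Y] = 73/5 - 24/5*23/5 = -187/25

-187/25
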